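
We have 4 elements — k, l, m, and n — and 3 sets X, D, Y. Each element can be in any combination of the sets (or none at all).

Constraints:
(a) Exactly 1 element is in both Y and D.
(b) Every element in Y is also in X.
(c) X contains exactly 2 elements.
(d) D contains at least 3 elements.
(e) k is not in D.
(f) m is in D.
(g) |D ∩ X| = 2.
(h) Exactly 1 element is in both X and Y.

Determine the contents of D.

D = {l, m, n}

From (e): k ∉ D.
From (f): m ∈ D.
(d): only 3 candidates remain for D, so all are in.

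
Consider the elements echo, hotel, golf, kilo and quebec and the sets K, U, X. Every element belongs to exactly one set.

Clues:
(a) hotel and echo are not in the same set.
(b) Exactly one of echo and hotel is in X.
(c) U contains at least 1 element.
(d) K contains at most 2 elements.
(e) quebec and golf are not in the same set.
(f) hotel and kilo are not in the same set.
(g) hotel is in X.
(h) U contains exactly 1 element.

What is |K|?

2

From (g): hotel ∈ X.
(a): echo ∉ X.
(f): kilo ∉ X.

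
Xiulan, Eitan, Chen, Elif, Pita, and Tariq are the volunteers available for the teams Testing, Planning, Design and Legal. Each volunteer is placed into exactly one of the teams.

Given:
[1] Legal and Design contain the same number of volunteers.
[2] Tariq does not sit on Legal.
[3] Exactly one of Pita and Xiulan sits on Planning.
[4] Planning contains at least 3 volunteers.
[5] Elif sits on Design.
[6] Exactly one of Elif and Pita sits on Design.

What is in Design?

Design = {Elif}

From (2): Tariq ∉ Legal.
From (5): Elif ∈ Design.
(6) (exactly one): Pita ∉ Design.
Suppose Xiulan ∈ Design: no assignment then satisfies all the clues, so Xiulan ∉ Design.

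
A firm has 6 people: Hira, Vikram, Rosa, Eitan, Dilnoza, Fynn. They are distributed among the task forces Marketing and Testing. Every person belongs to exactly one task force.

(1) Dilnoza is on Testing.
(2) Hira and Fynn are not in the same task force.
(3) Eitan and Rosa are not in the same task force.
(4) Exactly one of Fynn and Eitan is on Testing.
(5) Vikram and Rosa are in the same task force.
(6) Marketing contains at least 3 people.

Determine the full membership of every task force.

Marketing = {Fynn, Rosa, Vikram}; Testing = {Dilnoza, Eitan, Hira}

From (1): Dilnoza ∈ Testing.
Suppose Hira ∈ Marketing: no assignment then satisfies all the clues, so Hira ∉ Marketing.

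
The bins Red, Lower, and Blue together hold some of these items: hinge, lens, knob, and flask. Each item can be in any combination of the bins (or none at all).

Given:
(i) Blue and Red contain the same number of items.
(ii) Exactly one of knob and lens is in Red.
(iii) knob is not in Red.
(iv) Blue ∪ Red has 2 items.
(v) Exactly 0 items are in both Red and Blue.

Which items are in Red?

Red = {lens}

From (iii): knob ∉ Red.
(ii) (exactly one): lens ∈ Red.
Suppose hinge ∈ Red: no assignment then satisfies all the clues, so hinge ∉ Red.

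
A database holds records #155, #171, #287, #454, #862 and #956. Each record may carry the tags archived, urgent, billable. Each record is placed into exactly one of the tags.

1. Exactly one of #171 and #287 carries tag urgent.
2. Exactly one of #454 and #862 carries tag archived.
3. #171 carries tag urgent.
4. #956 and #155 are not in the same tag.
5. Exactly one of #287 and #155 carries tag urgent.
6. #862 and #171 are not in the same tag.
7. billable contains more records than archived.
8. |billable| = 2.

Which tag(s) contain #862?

#862: archived

From (3): #171 ∈ urgent.
(1) (exactly one): #287 ∉ urgent.
(5) (exactly one): #155 ∈ urgent.
(6): #862 ∉ urgent.
(4): #956 ∉ urgent.
Suppose #862 ∉ archived: no assignment then satisfies all the clues, so #862 ∈ archived.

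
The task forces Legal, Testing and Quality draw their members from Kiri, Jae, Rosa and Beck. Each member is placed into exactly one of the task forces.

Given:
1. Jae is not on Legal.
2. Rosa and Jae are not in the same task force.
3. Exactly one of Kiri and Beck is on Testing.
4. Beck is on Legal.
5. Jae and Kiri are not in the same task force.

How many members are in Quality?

1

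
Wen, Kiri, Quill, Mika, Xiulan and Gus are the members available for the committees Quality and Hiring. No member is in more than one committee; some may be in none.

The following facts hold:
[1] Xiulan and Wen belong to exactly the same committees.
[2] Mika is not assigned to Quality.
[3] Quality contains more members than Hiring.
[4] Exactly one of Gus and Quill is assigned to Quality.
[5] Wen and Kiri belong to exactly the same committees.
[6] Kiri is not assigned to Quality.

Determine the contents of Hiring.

Hiring = {}

From (2): Mika ∉ Quality.
From (6): Kiri ∉ Quality.
(5): Wen matches Kiri: Wen ∉ Quality.
(1): Xiulan matches Wen: Xiulan ∉ Quality.
Suppose Wen ∈ Hiring: no assignment then satisfies all the clues, so Wen ∉ Hiring.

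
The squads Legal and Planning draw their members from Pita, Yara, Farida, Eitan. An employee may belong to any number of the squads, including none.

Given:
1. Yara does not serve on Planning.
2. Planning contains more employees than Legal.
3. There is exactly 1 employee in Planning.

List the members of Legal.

Legal = {}

From (1): Yara ∉ Planning.
Suppose Pita ∈ Legal: no assignment then satisfies all the clues, so Pita ∉ Legal.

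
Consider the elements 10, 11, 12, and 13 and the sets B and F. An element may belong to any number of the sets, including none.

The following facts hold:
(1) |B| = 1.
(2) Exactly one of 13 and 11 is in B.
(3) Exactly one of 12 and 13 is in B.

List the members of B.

B = {13}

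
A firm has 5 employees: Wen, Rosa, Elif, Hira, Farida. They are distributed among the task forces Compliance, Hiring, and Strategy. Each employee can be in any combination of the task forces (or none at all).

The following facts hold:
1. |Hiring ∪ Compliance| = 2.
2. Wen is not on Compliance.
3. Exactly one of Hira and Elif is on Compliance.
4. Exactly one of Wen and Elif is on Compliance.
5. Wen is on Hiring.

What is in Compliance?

Compliance = {Elif}

From (2): Wen ∉ Compliance.
From (5): Wen ∈ Hiring.
(4) (exactly one): Elif ∈ Compliance.
(3) (exactly one): Hira ∉ Compliance.
Suppose Rosa ∈ Compliance: no assignment then satisfies all the clues, so Rosa ∉ Compliance.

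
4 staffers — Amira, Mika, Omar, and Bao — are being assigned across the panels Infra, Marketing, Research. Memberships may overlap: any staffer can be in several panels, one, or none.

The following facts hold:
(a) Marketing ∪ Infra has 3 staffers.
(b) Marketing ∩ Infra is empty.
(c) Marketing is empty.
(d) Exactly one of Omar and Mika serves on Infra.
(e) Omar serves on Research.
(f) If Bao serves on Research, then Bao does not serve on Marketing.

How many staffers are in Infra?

3

From (e): Omar ∈ Research.
(c): Marketing already has 0, so the rest are out.
Suppose Amira ∉ Infra: no assignment then satisfies all the clues, so Amira ∈ Infra.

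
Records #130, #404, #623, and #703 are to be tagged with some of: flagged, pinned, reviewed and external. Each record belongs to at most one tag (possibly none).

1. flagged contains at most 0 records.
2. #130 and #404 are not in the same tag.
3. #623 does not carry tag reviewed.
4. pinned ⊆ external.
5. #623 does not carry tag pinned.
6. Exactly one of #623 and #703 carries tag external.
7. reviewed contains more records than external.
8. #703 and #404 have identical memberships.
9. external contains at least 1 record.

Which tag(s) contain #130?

#130: none

From (3): #623 ∉ reviewed.
From (5): #623 ∉ pinned.
(1): flagged already has 0, so the rest are out.
Suppose #130 ∈ pinned: no assignment then satisfies all the clues, so #130 ∉ pinned.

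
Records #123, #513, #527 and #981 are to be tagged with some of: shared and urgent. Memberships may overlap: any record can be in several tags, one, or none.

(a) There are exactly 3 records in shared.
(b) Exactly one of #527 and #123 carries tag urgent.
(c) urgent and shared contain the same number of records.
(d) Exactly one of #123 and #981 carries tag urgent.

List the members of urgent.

urgent = {#513, #527, #981}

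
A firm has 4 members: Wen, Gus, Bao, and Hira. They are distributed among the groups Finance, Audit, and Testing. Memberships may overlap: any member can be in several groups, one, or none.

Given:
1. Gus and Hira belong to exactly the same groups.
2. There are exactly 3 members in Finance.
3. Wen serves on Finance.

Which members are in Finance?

Finance = {Gus, Hira, Wen}

From (3): Wen ∈ Finance.
Suppose Gus ∉ Finance: no assignment then satisfies all the clues, so Gus ∈ Finance.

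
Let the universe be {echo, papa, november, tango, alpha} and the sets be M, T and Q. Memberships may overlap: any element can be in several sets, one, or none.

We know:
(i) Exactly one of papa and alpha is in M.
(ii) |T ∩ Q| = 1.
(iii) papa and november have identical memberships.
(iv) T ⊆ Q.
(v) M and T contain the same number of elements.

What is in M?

M = {alpha}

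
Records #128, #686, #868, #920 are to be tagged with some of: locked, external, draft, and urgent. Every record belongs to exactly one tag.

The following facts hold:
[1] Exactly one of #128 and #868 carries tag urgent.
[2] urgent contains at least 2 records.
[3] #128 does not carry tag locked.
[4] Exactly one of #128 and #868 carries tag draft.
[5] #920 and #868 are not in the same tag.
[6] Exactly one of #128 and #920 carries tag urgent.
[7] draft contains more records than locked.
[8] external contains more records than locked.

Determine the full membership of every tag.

locked = {}; external = {#920}; draft = {#868}; urgent = {#128, #686}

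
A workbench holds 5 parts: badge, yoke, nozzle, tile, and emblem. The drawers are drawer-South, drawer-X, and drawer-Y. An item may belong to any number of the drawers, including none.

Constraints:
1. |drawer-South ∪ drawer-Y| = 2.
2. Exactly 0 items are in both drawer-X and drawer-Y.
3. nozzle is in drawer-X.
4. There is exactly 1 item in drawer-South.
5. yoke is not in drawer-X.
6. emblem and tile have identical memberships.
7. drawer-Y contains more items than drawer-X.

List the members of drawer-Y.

drawer-Y = {badge, yoke}

From (3): nozzle ∈ drawer-X.
From (5): yoke ∉ drawer-X.
Suppose badge ∉ drawer-Y: no assignment then satisfies all the clues, so badge ∈ drawer-Y.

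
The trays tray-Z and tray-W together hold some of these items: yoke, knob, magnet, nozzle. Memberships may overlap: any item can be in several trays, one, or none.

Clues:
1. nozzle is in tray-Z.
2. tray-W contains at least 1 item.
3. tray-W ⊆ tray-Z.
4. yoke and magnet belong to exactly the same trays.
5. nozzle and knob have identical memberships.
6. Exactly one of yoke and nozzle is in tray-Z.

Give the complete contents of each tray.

tray-Z = {knob, nozzle}; tray-W = {knob, nozzle}

From (1): nozzle ∈ tray-Z.
(5): knob matches nozzle: knob ∈ tray-Z.
(6) (exactly one): yoke ∉ tray-Z.
(3) contrapositive: yoke ∉ tray-W.
(4): magnet matches yoke: magnet ∉ tray-Z.
(4): magnet matches yoke: magnet ∉ tray-W.
Suppose knob ∉ tray-W: no assignment then satisfies all the clues, so knob ∈ tray-W.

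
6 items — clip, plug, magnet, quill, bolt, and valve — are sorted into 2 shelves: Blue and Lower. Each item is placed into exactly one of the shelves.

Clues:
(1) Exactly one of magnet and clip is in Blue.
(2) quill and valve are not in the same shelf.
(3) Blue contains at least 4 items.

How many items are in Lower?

2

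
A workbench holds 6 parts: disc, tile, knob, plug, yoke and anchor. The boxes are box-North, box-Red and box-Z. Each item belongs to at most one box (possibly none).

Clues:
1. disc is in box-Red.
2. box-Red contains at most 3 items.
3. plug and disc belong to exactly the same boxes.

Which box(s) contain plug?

plug: box-Red

From (1): disc ∈ box-Red.
(3): plug matches disc: plug ∉ box-North.
(3): plug matches disc: plug ∈ box-Red.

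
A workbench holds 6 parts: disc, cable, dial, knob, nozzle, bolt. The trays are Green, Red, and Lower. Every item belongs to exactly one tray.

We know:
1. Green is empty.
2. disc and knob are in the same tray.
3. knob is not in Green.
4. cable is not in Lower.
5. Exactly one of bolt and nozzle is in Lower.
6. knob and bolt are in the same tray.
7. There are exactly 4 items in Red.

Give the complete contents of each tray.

From (3): knob ∉ Green.
From (4): cable ∉ Lower.
(1): Green already has 0, so the rest are out.
Only one tray left: cable ∈ Red.
Suppose disc ∉ Red: no assignment then satisfies all the clues, so disc ∈ Red.

Green = {}; Red = {bolt, cable, disc, knob}; Lower = {dial, nozzle}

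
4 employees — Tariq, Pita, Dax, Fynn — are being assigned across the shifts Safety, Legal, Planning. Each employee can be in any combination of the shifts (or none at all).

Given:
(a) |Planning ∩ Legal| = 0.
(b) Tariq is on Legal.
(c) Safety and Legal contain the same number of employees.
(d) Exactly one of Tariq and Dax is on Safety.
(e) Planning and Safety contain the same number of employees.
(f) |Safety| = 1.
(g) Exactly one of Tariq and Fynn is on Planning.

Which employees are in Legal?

Legal = {Tariq}

From (b): Tariq ∈ Legal.
Suppose Pita ∈ Legal: no assignment then satisfies all the clues, so Pita ∉ Legal.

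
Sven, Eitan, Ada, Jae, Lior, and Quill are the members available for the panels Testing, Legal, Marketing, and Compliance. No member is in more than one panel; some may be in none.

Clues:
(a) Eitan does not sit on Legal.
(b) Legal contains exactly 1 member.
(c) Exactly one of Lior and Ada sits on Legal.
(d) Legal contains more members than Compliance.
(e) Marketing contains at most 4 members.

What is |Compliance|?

From (a): Eitan ∉ Legal.
Suppose Sven ∈ Legal: no assignment then satisfies all the clues, so Sven ∉ Legal.

0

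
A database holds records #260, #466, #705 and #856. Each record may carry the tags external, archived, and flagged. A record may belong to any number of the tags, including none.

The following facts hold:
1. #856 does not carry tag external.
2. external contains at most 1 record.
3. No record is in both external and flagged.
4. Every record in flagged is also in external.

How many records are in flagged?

0

From (1): #856 ∉ external.
(4) contrapositive: #856 ∉ flagged.
Suppose #260 ∈ flagged: no assignment then satisfies all the clues, so #260 ∉ flagged.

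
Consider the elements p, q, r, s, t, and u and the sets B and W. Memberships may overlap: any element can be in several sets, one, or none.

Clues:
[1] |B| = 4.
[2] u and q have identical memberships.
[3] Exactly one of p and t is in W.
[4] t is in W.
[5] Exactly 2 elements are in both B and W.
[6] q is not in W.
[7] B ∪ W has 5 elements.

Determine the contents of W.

W = {r, s, t}

From (4): t ∈ W.
From (6): q ∉ W.
(2): u matches q: u ∉ W.
(3) (exactly one): p ∉ W.
Suppose r ∉ W: no assignment then satisfies all the clues, so r ∈ W.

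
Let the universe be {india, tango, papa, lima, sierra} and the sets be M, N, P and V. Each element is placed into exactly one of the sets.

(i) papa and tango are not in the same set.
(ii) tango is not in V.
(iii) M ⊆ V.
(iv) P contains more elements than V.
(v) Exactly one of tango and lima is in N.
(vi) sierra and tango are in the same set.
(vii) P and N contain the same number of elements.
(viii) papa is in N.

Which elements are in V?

From (ii): tango ∉ V.
From (viii): papa ∈ N.
(i): tango ∉ N.
(iii) contrapositive: tango ∉ M.
(v) (exactly one): lima ∈ N.
(vi): sierra matches tango: sierra ∉ M.
(vi): sierra matches tango: sierra ∉ N.
(vi): sierra matches tango: sierra ∉ V.
Only one set left: tango ∈ P.
Only one set left: sierra ∈ P.
Suppose india ∉ V: no assignment then satisfies all the clues, so india ∈ V.

V = {india}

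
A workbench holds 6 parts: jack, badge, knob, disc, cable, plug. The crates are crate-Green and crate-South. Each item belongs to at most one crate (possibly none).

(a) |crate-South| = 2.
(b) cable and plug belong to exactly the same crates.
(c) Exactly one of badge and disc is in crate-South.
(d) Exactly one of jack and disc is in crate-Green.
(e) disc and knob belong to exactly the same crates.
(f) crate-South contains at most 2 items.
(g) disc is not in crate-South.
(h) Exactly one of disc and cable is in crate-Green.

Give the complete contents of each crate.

crate-Green = {disc, knob}; crate-South = {badge, jack}

From (g): disc ∉ crate-South.
(c) (exactly one): badge ∈ crate-South.
(e): knob matches disc: knob ∉ crate-South.
Suppose jack ∈ crate-Green: no assignment then satisfies all the clues, so jack ∉ crate-Green.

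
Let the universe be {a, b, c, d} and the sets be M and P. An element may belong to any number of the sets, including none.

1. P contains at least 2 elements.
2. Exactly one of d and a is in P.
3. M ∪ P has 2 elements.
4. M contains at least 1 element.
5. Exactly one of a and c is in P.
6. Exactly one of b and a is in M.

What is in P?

P = {a, b}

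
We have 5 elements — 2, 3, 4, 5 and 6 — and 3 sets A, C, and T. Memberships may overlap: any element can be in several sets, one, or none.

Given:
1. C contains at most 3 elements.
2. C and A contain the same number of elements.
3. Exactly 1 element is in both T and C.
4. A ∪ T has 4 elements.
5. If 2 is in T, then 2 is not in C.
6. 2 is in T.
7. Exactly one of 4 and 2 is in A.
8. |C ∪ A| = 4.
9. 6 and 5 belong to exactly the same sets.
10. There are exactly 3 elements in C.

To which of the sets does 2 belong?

2: A, T

From (6): 2 ∈ T.
(5): 2 ∉ C.
Suppose 2 ∉ A: no assignment then satisfies all the clues, so 2 ∈ A.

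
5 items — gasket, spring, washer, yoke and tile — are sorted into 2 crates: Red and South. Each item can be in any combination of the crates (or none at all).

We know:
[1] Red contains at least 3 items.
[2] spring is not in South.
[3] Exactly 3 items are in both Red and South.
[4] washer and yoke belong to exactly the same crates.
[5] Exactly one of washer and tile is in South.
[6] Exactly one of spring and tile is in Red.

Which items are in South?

South = {gasket, washer, yoke}

From (2): spring ∉ South.
Suppose gasket ∉ South: no assignment then satisfies all the clues, so gasket ∈ South.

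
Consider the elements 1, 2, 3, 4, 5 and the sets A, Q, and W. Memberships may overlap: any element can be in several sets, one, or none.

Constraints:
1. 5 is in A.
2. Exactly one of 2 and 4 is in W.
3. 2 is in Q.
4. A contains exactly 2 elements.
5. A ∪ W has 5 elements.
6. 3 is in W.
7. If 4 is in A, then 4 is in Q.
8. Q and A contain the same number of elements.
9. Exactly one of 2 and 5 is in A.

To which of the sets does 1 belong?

1: W

From (1): 5 ∈ A.
From (3): 2 ∈ Q.
From (6): 3 ∈ W.
(9) (exactly one): 2 ∉ A.
Suppose 1 ∈ A: no assignment then satisfies all the clues, so 1 ∉ A.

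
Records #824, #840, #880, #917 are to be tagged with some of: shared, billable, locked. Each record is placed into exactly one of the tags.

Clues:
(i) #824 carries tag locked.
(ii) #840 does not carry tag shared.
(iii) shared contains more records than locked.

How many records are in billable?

1

From (i): #824 ∈ locked.
From (ii): #840 ∉ shared.
Suppose #840 ∉ billable: no assignment then satisfies all the clues, so #840 ∈ billable.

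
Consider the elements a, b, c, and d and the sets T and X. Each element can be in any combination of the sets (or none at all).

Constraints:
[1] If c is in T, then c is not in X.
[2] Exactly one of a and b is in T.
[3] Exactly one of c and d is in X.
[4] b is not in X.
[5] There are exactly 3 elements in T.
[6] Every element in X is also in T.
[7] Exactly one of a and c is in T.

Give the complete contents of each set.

T = {b, c, d}; X = {d}

From (4): b ∉ X.
Suppose a ∈ T: no assignment then satisfies all the clues, so a ∉ T.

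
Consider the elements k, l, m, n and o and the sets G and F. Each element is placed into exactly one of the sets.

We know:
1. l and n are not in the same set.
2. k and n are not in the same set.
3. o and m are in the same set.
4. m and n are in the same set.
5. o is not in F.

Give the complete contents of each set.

From (5): o ∉ F.
(3): m matches o: m ∉ F.
(4): n matches m: n ∉ F.
Only one set left: m ∈ G.
Only one set left: n ∈ G.
Only one set left: o ∈ G.
(1): l ∉ G.
(2): k ∉ G.
Only one set left: k ∈ F.
Only one set left: l ∈ F.

G = {m, n, o}; F = {k, l}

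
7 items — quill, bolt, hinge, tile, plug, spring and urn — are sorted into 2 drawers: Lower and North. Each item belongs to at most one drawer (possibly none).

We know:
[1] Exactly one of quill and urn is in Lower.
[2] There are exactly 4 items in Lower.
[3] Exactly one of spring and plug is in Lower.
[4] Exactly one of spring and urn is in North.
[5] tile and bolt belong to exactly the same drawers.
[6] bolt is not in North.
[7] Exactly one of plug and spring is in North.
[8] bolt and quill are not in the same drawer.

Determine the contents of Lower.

From (6): bolt ∉ North.
(5): tile matches bolt: tile ∉ North.
Suppose quill ∈ Lower: no assignment then satisfies all the clues, so quill ∉ Lower.

Lower = {bolt, plug, tile, urn}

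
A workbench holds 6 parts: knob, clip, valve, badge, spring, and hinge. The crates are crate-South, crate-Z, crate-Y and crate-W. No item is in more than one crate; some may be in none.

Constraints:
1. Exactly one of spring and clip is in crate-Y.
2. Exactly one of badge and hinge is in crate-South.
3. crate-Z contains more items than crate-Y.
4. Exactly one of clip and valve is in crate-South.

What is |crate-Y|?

1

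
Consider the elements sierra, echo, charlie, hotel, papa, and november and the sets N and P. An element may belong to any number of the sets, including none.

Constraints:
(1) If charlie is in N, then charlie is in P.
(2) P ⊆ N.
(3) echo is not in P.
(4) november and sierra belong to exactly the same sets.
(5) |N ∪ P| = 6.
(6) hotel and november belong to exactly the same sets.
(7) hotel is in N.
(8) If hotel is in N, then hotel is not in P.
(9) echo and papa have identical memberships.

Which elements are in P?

P = {charlie}

From (3): echo ∉ P.
From (7): hotel ∈ N.
(6): november matches hotel: november ∈ N.
(8): hotel ∉ P.
(9): papa matches echo: papa ∉ P.
(4): sierra matches november: sierra ∈ N.
(6): november matches hotel: november ∉ P.
(4): sierra matches november: sierra ∉ P.
Suppose charlie ∉ P: no assignment then satisfies all the clues, so charlie ∈ P.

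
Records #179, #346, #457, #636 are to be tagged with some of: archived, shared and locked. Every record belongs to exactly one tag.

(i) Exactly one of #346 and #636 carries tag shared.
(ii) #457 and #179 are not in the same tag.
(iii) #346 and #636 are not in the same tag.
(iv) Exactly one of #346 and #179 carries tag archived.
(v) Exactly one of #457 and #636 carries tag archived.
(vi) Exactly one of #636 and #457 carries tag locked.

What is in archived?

archived = {#179, #636}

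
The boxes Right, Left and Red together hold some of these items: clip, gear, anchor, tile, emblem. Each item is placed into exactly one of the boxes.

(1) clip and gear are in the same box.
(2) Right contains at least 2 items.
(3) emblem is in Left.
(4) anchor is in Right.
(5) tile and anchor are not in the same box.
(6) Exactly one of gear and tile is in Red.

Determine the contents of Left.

Left = {emblem}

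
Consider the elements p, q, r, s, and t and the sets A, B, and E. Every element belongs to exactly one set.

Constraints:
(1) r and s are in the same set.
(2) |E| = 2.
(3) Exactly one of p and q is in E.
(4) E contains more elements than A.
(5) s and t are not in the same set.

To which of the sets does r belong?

r: B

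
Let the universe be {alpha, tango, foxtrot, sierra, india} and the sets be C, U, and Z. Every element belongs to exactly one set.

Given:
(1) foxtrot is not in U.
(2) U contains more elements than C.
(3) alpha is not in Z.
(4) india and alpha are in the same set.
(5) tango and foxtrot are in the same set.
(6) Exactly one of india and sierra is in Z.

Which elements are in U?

U = {alpha, india}

From (1): foxtrot ∉ U.
From (3): alpha ∉ Z.
(4): india matches alpha: india ∉ Z.
(5): tango matches foxtrot: tango ∉ U.
(6) (exactly one): sierra ∈ Z.
Suppose alpha ∉ U: no assignment then satisfies all the clues, so alpha ∈ U.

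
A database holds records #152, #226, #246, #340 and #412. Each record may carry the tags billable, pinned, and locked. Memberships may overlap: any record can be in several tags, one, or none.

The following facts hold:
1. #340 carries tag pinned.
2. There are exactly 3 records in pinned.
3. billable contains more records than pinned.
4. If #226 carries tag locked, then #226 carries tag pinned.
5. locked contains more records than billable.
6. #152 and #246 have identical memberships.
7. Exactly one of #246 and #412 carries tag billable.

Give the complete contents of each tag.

billable = {#152, #226, #246, #340}; pinned = {#226, #340, #412}; locked = {#152, #226, #246, #340, #412}

From (1): #340 ∈ pinned.
Suppose #152 ∉ billable: no assignment then satisfies all the clues, so #152 ∈ billable.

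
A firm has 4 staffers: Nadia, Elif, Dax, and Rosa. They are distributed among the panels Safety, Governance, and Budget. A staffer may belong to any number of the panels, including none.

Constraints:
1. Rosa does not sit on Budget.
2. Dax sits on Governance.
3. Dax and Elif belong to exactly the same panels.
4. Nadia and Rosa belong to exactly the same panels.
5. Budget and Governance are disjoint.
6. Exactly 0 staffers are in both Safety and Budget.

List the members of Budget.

Budget = {}

From (1): Rosa ∉ Budget.
From (2): Dax ∈ Governance.
(3): Elif matches Dax: Elif ∈ Governance.
(4): Nadia matches Rosa: Nadia ∉ Budget.
(5) (disjoint): Elif ∉ Budget.
(5) (disjoint): Dax ∉ Budget.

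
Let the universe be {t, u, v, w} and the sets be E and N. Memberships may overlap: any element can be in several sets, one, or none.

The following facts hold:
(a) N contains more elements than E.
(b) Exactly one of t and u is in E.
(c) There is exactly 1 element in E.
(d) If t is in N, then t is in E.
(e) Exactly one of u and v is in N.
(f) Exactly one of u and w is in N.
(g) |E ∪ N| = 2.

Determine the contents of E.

E = {t}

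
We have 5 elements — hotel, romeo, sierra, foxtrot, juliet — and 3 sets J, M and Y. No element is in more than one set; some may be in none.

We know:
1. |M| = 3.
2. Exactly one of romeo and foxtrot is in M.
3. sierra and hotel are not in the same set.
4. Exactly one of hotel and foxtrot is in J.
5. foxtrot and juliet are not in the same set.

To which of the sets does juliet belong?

juliet: M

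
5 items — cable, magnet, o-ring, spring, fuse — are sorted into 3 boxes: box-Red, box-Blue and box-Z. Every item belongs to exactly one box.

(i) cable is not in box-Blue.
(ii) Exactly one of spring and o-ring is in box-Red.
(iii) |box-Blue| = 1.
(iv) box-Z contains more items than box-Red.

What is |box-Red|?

1

From (i): cable ∉ box-Blue.
Suppose cable ∈ box-Red: no assignment then satisfies all the clues, so cable ∉ box-Red.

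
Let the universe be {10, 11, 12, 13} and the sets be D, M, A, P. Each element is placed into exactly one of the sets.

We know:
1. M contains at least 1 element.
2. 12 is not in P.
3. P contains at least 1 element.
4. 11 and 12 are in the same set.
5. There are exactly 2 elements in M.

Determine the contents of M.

From (2): 12 ∉ P.
(4): 11 matches 12: 11 ∉ P.
Suppose 10 ∈ M: no assignment then satisfies all the clues, so 10 ∉ M.

M = {11, 12}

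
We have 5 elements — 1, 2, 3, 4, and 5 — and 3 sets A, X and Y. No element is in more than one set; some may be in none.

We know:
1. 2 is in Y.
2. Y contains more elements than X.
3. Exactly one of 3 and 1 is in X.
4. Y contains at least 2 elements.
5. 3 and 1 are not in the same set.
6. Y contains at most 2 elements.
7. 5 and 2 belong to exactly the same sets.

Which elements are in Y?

Y = {2, 5}

From (1): 2 ∈ Y.
(7): 5 matches 2: 5 ∉ A.
(7): 5 matches 2: 5 ∉ X.
(7): 5 matches 2: 5 ∈ Y.
(6): Y already has 2, so the rest are out.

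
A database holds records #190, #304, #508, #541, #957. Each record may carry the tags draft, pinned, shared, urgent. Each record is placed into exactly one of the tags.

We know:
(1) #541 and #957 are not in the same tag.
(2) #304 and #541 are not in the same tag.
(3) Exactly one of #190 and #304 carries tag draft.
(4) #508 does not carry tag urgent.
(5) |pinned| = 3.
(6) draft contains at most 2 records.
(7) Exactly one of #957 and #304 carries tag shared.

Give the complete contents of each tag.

From (4): #508 ∉ urgent.
Suppose #190 ∈ draft: no assignment then satisfies all the clues, so #190 ∉ draft.

draft = {#304}; pinned = {#190, #508, #541}; shared = {#957}; urgent = {}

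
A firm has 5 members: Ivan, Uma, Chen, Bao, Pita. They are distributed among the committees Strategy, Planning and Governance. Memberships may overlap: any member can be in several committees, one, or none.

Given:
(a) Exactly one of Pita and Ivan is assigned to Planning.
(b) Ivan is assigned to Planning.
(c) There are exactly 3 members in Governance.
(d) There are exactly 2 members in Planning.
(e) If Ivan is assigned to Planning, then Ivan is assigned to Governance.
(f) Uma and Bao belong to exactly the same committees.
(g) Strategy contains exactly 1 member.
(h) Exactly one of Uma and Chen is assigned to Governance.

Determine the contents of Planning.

Planning = {Chen, Ivan}

From (b): Ivan ∈ Planning.
(a) (exactly one): Pita ∉ Planning.
(e): Ivan ∈ Governance.
Suppose Uma ∈ Planning: no assignment then satisfies all the clues, so Uma ∉ Planning.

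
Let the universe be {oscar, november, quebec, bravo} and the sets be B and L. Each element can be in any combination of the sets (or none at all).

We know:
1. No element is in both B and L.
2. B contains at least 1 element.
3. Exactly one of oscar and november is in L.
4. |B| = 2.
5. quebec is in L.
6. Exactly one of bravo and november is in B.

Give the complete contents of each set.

From (5): quebec ∈ L.
(1) (disjoint): quebec ∉ B.
Suppose oscar ∉ B: no assignment then satisfies all the clues, so oscar ∈ B.

B = {bravo, oscar}; L = {november, quebec}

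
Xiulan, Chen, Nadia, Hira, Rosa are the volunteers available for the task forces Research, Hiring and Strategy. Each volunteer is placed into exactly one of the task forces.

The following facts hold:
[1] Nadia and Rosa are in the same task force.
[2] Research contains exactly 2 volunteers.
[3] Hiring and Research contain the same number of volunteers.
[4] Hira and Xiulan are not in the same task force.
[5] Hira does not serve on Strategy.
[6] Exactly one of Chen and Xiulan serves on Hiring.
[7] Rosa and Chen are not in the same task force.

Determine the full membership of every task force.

From (5): Hira ∉ Strategy.
Suppose Xiulan ∈ Research: no assignment then satisfies all the clues, so Xiulan ∉ Research.

Research = {Nadia, Rosa}; Hiring = {Chen, Hira}; Strategy = {Xiulan}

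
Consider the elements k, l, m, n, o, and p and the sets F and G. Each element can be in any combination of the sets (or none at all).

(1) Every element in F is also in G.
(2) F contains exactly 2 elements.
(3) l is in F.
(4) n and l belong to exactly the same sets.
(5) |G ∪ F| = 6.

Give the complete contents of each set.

F = {l, n}; G = {k, l, m, n, o, p}

From (3): l ∈ F.
(1) with l ∈ F: l ∈ G.
(4): n matches l: n ∈ F.
(4): n matches l: n ∈ G.
(2): F already has 2, so the rest are out.
Suppose k ∉ G: no assignment then satisfies all the clues, so k ∈ G.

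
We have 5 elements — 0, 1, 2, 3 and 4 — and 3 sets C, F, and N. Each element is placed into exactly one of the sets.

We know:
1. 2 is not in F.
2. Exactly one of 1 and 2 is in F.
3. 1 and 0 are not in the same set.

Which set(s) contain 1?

From (1): 2 ∉ F.
(2) (exactly one): 1 ∈ F.
(3): 0 ∉ F.

1: F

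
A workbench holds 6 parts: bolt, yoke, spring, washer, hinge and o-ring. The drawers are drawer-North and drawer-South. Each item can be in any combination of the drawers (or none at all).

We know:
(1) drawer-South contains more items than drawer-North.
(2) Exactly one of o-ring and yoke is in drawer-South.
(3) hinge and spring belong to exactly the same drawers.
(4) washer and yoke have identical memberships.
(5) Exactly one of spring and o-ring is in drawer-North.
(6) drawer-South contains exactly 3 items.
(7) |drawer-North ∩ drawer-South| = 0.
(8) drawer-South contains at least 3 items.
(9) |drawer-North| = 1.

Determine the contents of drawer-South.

drawer-South = {bolt, washer, yoke}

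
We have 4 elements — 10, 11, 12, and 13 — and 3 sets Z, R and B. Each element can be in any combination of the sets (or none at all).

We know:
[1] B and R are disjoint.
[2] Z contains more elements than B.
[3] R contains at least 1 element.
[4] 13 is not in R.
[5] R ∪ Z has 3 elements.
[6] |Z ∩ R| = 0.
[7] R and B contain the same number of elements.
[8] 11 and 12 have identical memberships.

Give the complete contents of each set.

Z = {11, 12}; R = {10}; B = {13}

From (4): 13 ∉ R.
Suppose 10 ∈ Z: no assignment then satisfies all the clues, so 10 ∉ Z.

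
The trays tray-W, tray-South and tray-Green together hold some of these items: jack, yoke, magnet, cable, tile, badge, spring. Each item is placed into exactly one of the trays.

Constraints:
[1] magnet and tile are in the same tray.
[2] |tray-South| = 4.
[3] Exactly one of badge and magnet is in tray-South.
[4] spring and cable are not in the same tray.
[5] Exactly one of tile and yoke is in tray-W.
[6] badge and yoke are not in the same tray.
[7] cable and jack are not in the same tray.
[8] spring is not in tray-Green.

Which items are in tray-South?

tray-South = {jack, magnet, spring, tile}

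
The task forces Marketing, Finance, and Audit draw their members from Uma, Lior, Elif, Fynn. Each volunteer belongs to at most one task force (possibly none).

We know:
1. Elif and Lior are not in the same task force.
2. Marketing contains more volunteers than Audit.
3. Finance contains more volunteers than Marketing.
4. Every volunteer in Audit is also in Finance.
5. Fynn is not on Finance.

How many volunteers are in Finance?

From (5): Fynn ∉ Finance.
(4) contrapositive: Fynn ∉ Audit.
Suppose Uma ∈ Marketing: no assignment then satisfies all the clues, so Uma ∉ Marketing.

2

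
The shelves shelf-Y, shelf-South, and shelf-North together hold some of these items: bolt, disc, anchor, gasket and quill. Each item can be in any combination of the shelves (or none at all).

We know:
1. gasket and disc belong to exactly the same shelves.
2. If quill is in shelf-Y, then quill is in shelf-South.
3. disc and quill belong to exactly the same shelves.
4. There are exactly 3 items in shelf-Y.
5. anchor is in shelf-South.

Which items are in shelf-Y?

shelf-Y = {disc, gasket, quill}

From (5): anchor ∈ shelf-South.
Suppose bolt ∈ shelf-Y: no assignment then satisfies all the clues, so bolt ∉ shelf-Y.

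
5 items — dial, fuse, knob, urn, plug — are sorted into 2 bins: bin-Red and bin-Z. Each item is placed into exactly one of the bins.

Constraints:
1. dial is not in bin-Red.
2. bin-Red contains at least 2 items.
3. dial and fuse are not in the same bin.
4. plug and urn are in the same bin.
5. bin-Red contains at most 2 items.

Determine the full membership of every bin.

bin-Red = {fuse, knob}; bin-Z = {dial, plug, urn}

From (1): dial ∉ bin-Red.
Only one bin left: dial ∈ bin-Z.
(3): fuse ∉ bin-Z.
Only one bin left: fuse ∈ bin-Red.
Suppose knob ∉ bin-Red: no assignment then satisfies all the clues, so knob ∈ bin-Red.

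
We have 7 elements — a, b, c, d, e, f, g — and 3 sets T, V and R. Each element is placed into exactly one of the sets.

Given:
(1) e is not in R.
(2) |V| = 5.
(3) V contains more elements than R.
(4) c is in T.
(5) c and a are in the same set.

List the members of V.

V = {b, d, e, f, g}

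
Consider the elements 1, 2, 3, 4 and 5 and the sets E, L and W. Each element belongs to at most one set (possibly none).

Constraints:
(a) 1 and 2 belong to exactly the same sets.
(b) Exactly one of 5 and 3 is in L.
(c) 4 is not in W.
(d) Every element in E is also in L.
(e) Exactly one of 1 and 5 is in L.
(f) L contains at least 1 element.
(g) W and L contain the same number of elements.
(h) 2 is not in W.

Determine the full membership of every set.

E = {}; L = {5}; W = {3}

From (c): 4 ∉ W.
From (h): 2 ∉ W.
(a): 1 matches 2: 1 ∉ W.
Suppose 1 ∈ E: no assignment then satisfies all the clues, so 1 ∉ E.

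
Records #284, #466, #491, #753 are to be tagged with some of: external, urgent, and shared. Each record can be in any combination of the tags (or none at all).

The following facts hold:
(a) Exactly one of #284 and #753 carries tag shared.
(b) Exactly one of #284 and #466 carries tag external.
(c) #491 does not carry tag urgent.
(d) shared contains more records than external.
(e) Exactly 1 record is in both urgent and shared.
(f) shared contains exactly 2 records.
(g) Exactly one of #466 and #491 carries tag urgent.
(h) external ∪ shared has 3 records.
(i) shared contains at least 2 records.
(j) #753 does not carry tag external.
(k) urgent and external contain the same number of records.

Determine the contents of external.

external = {#284}

From (c): #491 ∉ urgent.
From (j): #753 ∉ external.
(g) (exactly one): #466 ∈ urgent.
Suppose #284 ∉ external: no assignment then satisfies all the clues, so #284 ∈ external.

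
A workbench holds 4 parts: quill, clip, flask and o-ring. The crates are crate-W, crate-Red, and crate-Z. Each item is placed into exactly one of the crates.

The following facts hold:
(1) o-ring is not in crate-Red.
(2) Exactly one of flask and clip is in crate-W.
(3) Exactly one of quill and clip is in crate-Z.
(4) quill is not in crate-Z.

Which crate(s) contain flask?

From (1): o-ring ∉ crate-Red.
From (4): quill ∉ crate-Z.
(3) (exactly one): clip ∈ crate-Z.
(2) (exactly one): flask ∈ crate-W.

flask: crate-W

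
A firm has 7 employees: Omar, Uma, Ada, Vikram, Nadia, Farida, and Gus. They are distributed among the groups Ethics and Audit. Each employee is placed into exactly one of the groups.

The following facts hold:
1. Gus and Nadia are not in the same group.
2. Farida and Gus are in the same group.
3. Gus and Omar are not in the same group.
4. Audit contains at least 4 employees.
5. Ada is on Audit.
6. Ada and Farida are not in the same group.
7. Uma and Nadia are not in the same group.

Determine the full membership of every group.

Ethics = {Farida, Gus, Uma}; Audit = {Ada, Nadia, Omar, Vikram}

From (5): Ada ∈ Audit.
(6): Farida ∉ Audit.
Only one group left: Farida ∈ Ethics.
(2): Gus matches Farida: Gus ∈ Ethics.
(3): Omar ∉ Ethics.
Only one group left: Omar ∈ Audit.
(1): Nadia ∉ Ethics.
Only one group left: Nadia ∈ Audit.
(7): Uma ∉ Audit.
Only one group left: Uma ∈ Ethics.
(4): only 4 candidates remain for Audit, so all are in.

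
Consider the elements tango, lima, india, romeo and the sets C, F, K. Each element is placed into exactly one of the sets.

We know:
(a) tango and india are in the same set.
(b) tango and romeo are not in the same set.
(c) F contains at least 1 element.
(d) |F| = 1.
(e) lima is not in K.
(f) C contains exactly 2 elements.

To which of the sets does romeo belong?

romeo: K

From (e): lima ∉ K.
Suppose romeo ∈ C: no assignment then satisfies all the clues, so romeo ∉ C.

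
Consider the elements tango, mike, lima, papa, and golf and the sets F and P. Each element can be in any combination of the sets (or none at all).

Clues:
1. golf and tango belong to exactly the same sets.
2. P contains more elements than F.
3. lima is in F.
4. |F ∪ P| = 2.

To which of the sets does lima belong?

From (3): lima ∈ F.
Suppose lima ∉ P: no assignment then satisfies all the clues, so lima ∈ P.

lima: F, P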